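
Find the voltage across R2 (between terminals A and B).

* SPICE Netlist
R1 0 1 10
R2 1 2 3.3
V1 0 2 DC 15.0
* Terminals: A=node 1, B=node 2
R1 and R2 are in series across V1 (node 0 → node 1 → node 2), and the output A–B is taken across R2, so this is a voltage divider.
Series current: I = V1/(R1 + R2) = 15/(10 + 3.3) = 15/13.3 = 1.128 A
V_R2 = I × R2 = V1 × R2/(R1 + R2) = 15 × 3.3/13.3 = 3.722 V

Final answer: 3.722 V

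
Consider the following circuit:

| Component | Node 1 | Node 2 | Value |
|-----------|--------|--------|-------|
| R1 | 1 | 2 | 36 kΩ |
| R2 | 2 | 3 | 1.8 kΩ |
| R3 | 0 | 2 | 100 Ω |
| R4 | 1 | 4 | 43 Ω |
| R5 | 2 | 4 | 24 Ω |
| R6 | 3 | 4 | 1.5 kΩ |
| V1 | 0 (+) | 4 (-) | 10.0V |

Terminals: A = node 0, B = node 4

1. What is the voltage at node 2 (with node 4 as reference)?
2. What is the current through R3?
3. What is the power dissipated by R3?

Nodal analysis, taking node 4 as the 0 V reference.
Source V1 fixes V_0 = 10 V.
KCL at each unknown node (sum of currents leaving = 0; resistances in Ω):
  Node 1: (V_1 - V_2)/36000 + (V_1 - 0)/43 = 0
  Node 2: (V_2 - V_1)/36000 + (V_2 - V_3)/1800 + (V_2 - 10)/100 + (V_2 - 0)/24 = 0
  Node 3: (V_3 - V_2)/1800 + (V_3 - 0)/1500 = 0
Collecting terms (coefficients in siemens):
  0.02328·V_1 - 0.00002778·V_2 = 0
  0.05225·V_2 - 0.00002778·V_1 - 0.0005556·V_3 = 0.1
  0.001222·V_3 - 0.0005556·V_2 = 0
Solving these 3 simultaneous equations (Gaussian elimination) gives:
  V_1 = 0.002294 V, V_2 = 1.923 V, V_3 = 0.8742 V
Part 1:
  Read off the nodal solution: V_2 = 1.923 V
Part 2:
  I_R3 = (V_0 - V_2)/R3 = (10 - 1.923)/100 = 0.08077 A
  Magnitude: I_R3 = 0.08077 A
Part 3:
  I_R3 = (V_0 - V_2)/R3 = (10 - 1.923)/100 = 0.08077 A
  P_R3 = I_R3² × R3 = (0.08077)² × 100 = 0.6524 W

Final answers:
1. V_2 = 1.923 V
2. I_R3 = 0.08077 A
3. P_R3 = 0.6524 W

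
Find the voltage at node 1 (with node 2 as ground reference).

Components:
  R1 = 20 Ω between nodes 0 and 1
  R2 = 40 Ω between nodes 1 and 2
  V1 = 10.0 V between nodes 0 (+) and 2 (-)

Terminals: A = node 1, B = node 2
Nodal analysis, taking node 2 as the 0 V reference.
Source V1 fixes V_0 = 10 V.
KCL at each unknown node (sum of currents leaving = 0; resistances in Ω):
  Node 1: (V_1 - 10)/20 + (V_1 - 0)/40 = 0
Collecting terms: 0.075 × V_1 = 0.5  =>  V_1 = 6.667 V
The requested potential is V_1 = 6.667 V.

Final answer: V_1 = 6.667 V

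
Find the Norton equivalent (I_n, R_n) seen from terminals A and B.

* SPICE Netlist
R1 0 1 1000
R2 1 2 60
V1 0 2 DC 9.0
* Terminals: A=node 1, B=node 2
Find the Thévenin equivalent first; then I_n = V_th/R_th and R_n = R_th.
Step 1 — V_th is the open-circuit voltage V_A - V_B (nothing connected across the terminals).
Nodal analysis, taking node 2 as the 0 V reference.
Source V1 fixes V_0 = 9 V.
KCL at each unknown node (sum of currents leaving = 0; resistances in Ω):
  Node 1: (V_1 - 9)/1000 + (V_1 - 0)/60 = 0
Collecting terms: 0.01767 × V_1 = 0.009  =>  V_1 = 0.5094 V
V_th = V_1 - V_2 = 0.5094 - 0 = 0.5094 V
Step 2 — R_th: zero the source — replace V1 by a short circuit (node 2 merges into node 0) — and find the resistance seen between A (node 1) and B (node 0).
Reduce the network between node 1 (A) and node 0 (B) by series/parallel combination:
  Rp1 = R1 ‖ R2 (parallel, both between nodes 0 and 1) = 1/(1/1000 + 1/60) = 56.6 Ω
R_th = 56.6 Ω
I_n = V_th/R_th = 0.5094/56.6 = 0.009 A, and R_n = R_th = 56.6 Ω

Final answer: I_n = 0.009 A, R_n = 56.6 Ω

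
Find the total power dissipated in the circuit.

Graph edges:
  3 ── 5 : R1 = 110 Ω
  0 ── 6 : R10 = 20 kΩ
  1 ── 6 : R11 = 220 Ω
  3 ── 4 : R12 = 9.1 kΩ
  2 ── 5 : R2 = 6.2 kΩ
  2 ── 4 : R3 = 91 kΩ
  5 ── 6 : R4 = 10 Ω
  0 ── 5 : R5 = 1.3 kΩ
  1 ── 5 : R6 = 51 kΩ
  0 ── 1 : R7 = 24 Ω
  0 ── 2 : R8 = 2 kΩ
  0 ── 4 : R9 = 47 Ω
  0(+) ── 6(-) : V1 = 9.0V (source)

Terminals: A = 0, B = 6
Nodal analysis, taking node 6 as the 0 V reference.
Source V1 fixes V_0 = 9 V.
KCL at each unknown node (sum of currents leaving = 0; resistances in Ω):
  Node 1: (V_1 - V_5)/51000 + (V_1 - 9)/24 + (V_1 - 0)/220 = 0
  Node 2: (V_2 - V_5)/6200 + (V_2 - V_4)/91000 + (V_2 - 9)/2000 = 0
  Node 3: (V_3 - V_5)/110 + (V_3 - V_4)/9100 = 0
  Node 4: (V_4 - V_2)/91000 + (V_4 - 9)/47 + (V_4 - V_3)/9100 = 0
  Node 5: (V_5 - V_3)/110 + (V_5 - V_2)/6200 + (V_5 - 0)/10 + (V_5 - 9)/1300 + (V_5 - V_1)/51000 = 0
Collecting terms (coefficients in siemens):
  0.04623·V_1 - 0.00001961·V_5 = 0.375
  0.0006723·V_2 - 0.00001099·V_4 - 0.0001613·V_5 = 0.0045
  0.009201·V_3 - 0.0001099·V_4 - 0.009091·V_5 = 0
  0.0214·V_4 - 0.00001099·V_2 - 0.0001099·V_3 = 0.1915
  0.11·V_5 - 0.00001961·V_1 - 0.0001613·V_2 - 0.009091·V_3 = 0.006923
Solving these 5 simultaneous equations (Gaussian elimination) gives:
  V_1 = 8.111 V, V_2 = 6.862 V, V_3 = 0.1965 V, V_4 = 8.954 V
  V_5 = 0.09065 V
Power in each resistor, P = (ΔV)²/R:
  P_R1 = (0.1965 - 0.09065)²/110 = 0.0001019 W
  P_R2 = (6.862 - 0.09065)²/6200 = 0.007395 W
  P_R3 = (6.862 - 8.954)²/91000 = 0.00004809 W
  P_R4 = (0.09065 - 0)²/10 = 0.0008218 W
  P_R5 = (9 - 0.09065)²/1300 = 0.06106 W
  P_R6 = (8.111 - 0.09065)²/51000 = 0.001261 W
  P_R7 = (9 - 8.111)²/24 = 0.0329 W
  P_R8 = (9 - 6.862)²/2000 = 0.002286 W
  P_R9 = (9 - 8.954)²/47 = 0.00004563 W
  P_R10 = (9 - 0)²/20000 = 0.00405 W
  P_R11 = (8.111 - 0)²/220 = 0.2991 W
  P_R12 = (0.1965 - 8.954)²/9100 = 0.008427 W
P_total = P_R1 + P_R2 + P_R3 + P_R4 + P_R5 + P_R6 + P_R7 + P_R8 + P_R9 + P_R10 + P_R11 + P_R12 = 0.4175 W

Final answer: 0.4175 W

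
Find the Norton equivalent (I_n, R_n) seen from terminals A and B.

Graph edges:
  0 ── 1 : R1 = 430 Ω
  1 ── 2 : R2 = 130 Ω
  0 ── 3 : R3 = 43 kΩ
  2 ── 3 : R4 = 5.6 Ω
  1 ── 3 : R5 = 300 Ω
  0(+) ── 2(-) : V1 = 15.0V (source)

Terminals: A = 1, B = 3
Find the Thévenin equivalent first; then I_n = V_th/R_th and R_n = R_th.
Step 1 — V_th is the open-circuit voltage V_A - V_B (nothing connected across the terminals).
Nodal analysis, taking node 2 as the 0 V reference.
Source V1 fixes V_0 = 15 V.
KCL at each unknown node (sum of currents leaving = 0; resistances in Ω):
  Node 1: (V_1 - 15)/430 + (V_1 - 0)/130 + (V_1 - V_3)/300 = 0
  Node 3: (V_3 - 15)/43000 + (V_3 - 0)/5.6 + (V_3 - V_1)/300 = 0
Collecting terms (coefficients in siemens):
  0.01335·V_1 - 0.003333·V_3 = 0.03488
  0.1819·V_3 - 0.003333·V_1 = 0.0003488
Determinant D = (0.01335)(0.1819) - (-0.003333)(-0.003333) = 0.002418
V_1 = [(0.03488)(0.1819) - (-0.003333)(0.0003488)]/D = 2.625 V
V_3 = [(0.01335)(0.0003488) - (0.03488)(-0.003333)]/D = 0.05002 V
V_th = V_1 - V_3 = 2.625 - 0.05002 = 2.575 V
Step 2 — R_th: zero the source — replace V1 by a short circuit (node 2 merges into node 0) — and find the resistance seen between A (node 1) and B (node 3).
Reduce the network between node 1 (A) and node 3 (B) by series/parallel combination:
  Rp1 = R1 ‖ R2 (parallel, both between nodes 0 and 1) = 1/(1/430 + 1/130) = 99.82 Ω
  Rp2 = R3 ‖ R4 (parallel, both between nodes 0 and 3) = 1/(1/43000 + 1/5.6) = 5.599 Ω
  Rs1 = Rp1 + Rp2 (series, joined only at node 0) = 99.82 + 5.599 = 105.4 Ω
  Rp3 = R5 ‖ Rs1 (parallel, both between nodes 1 and 3) = 1/(1/300 + 1/105.4) = 78.01 Ω
R_th = 78.01 Ω
I_n = V_th/R_th = 2.575/78.01 = 0.03301 A, and R_n = R_th = 78.01 Ω

Final answer: I_n = 0.03301 A, R_n = 78.01 Ω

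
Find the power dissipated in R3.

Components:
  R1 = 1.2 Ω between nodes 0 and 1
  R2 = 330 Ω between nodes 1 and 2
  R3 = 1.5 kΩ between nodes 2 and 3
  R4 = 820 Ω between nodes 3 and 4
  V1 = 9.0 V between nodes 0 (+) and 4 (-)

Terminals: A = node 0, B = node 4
Nodal analysis, taking node 4 as the 0 V reference.
Source V1 fixes V_0 = 9 V.
KCL at each unknown node (sum of currents leaving = 0; resistances in Ω):
  Node 1: (V_1 - 9)/1.2 + (V_1 - V_2)/330 = 0
  Node 2: (V_2 - V_1)/330 + (V_2 - V_3)/1500 = 0
  Node 3: (V_3 - V_2)/1500 + (V_3 - 0)/820 = 0
Collecting terms (coefficients in siemens):
  0.8364·V_1 - 0.00303·V_2 = 7.5
  0.003697·V_2 - 0.00303·V_1 - 0.0006667·V_3 = 0
  0.001886·V_3 - 0.0006667·V_2 = 0
Solving these 3 simultaneous equations (Gaussian elimination) gives:
  V_1 = 8.996 V, V_2 = 7.876 V, V_3 = 2.784 V
I_R3 = (V_2 - V_3)/R3 = (7.876 - 2.784)/1500 = 0.003395 A
P_R3 = I_R3² × R3 = (0.003395)² × 1500 = 0.01729 W

Final answer: 0.01729 W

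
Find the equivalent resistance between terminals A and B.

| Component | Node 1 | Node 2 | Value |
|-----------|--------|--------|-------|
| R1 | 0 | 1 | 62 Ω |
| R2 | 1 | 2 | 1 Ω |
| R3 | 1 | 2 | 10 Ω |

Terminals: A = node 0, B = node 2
Reduce the network between node 0 (A) and node 2 (B) by series/parallel combination:
  Rp1 = R2 ‖ R3 (parallel, both between nodes 1 and 2) = 1/(1/1 + 1/10) = 0.9091 Ω
  Rs1 = R1 + Rp1 (series, joined only at node 1) = 62 + 0.9091 = 62.91 Ω
R_eq = 62.91 Ω

Final answer: 62.91 Ω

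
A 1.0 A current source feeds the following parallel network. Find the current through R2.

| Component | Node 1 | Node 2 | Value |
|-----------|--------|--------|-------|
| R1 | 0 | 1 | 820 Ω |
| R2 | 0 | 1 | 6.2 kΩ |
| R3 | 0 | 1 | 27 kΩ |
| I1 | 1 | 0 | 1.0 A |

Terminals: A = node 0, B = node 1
All resistors sit directly between nodes 0 and 1, so they are in parallel and share one voltage V; the full source current 1 A splits among them.
1/R_par = 1/820 + 1/6200 + 1/27000 = 0.001418 S  =>  R_par = 705.3 Ω
V = I × R_par = 1 × 705.3 = 705.3 V
I_R2 = V/R2 = 705.3/6200 = 0.1138 A

Final answer: 0.1138 A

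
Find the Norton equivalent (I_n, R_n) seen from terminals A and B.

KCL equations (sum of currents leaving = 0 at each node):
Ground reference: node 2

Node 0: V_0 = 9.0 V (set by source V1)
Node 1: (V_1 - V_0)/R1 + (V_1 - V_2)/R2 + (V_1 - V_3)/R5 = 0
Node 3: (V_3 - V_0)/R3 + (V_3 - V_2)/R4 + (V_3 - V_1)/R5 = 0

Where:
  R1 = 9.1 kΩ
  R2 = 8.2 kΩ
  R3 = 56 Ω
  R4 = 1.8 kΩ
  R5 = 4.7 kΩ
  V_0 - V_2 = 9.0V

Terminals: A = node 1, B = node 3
Find the Thévenin equivalent first; then I_n = V_th/R_th and R_n = R_th.
Step 1 — V_th is the open-circuit voltage V_A - V_B (nothing connected across the terminals).
Nodal analysis, taking node 2 as the 0 V reference.
Source V1 fixes V_0 = 9 V.
KCL at each unknown node (sum of currents leaving = 0; resistances in Ω):
  Node 1: (V_1 - 9)/9100 + (V_1 - 0)/8200 + (V_1 - V_3)/4700 = 0
  Node 3: (V_3 - 9)/56 + (V_3 - 0)/1800 + (V_3 - V_1)/4700 = 0
Collecting terms (coefficients in siemens):
  0.0004446·V_1 - 0.0002128·V_3 = 0.000989
  0.01863·V_3 - 0.0002128·V_1 = 0.1607
Determinant D = (0.0004446)(0.01863) - (-0.0002128)(-0.0002128) = 0.000008236
V_1 = [(0.000989)(0.01863) - (-0.0002128)(0.1607)]/D = 6.389 V
V_3 = [(0.0004446)(0.1607) - (0.000989)(-0.0002128)]/D = 8.702 V
V_th = V_1 - V_3 = 6.389 - 8.702 = -2.313 V
Step 2 — R_th: zero the source — replace V1 by a short circuit (node 2 merges into node 0) — and find the resistance seen between A (node 1) and B (node 3).
Reduce the network between node 1 (A) and node 3 (B) by series/parallel combination:
  Rp1 = R1 ‖ R2 (parallel, both between nodes 0 and 1) = 1/(1/9100 + 1/8200) = 4313 Ω
  Rp2 = R3 ‖ R4 (parallel, both between nodes 0 and 3) = 1/(1/56 + 1/1800) = 54.31 Ω
  Rs1 = Rp1 + Rp2 (series, joined only at node 0) = 4313 + 54.31 = 4368 Ω
  Rp3 = R5 ‖ Rs1 (parallel, both between nodes 1 and 3) = 1/(1/4700 + 1/4368) = 2264 Ω
R_th = 2.264 kΩ
I_n = V_th/R_th = -2.313/2264 = -0.001022 A, and R_n = R_th = 2.264 kΩ

Final answer: I_n = -0.001022 A, R_n = 2.264 kΩ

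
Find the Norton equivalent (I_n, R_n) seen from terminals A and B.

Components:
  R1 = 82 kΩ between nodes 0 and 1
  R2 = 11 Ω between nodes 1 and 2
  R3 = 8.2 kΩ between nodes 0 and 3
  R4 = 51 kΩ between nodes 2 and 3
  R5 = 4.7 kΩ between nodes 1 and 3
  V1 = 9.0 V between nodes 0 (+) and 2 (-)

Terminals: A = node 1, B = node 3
Find the Thévenin equivalent first; then I_n = V_th/R_th and R_n = R_th.
Step 1 — V_th is the open-circuit voltage V_A - V_B (nothing connected across the terminals).
Nodal analysis, taking node 2 as the 0 V reference.
Source V1 fixes V_0 = 9 V.
KCL at each unknown node (sum of currents leaving = 0; resistances in Ω):
  Node 1: (V_1 - 9)/82000 + (V_1 - 0)/11 + (V_1 - V_3)/4700 = 0
  Node 3: (V_3 - 9)/8200 + (V_3 - 0)/51000 + (V_3 - V_1)/4700 = 0
Collecting terms (coefficients in siemens):
  0.09113·V_1 - 0.0002128·V_3 = 0.0001098
  0.0003543·V_3 - 0.0002128·V_1 = 0.001098
Determinant D = (0.09113)(0.0003543) - (-0.0002128)(-0.0002128) = 0.00003225
V_1 = [(0.0001098)(0.0003543) - (-0.0002128)(0.001098)]/D = 0.008448 V
V_3 = [(0.09113)(0.001098) - (0.0001098)(-0.0002128)]/D = 3.103 V
V_th = V_1 - V_3 = 0.008448 - 3.103 = -3.094 V
Step 2 — R_th: zero the source — replace V1 by a short circuit (node 2 merges into node 0) — and find the resistance seen between A (node 1) and B (node 3).
Reduce the network between node 1 (A) and node 3 (B) by series/parallel combination:
  Rp1 = R1 ‖ R2 (parallel, both between nodes 0 and 1) = 1/(1/82000 + 1/11) = 11 Ω
  Rp2 = R3 ‖ R4 (parallel, both between nodes 0 and 3) = 1/(1/8200 + 1/51000) = 7064 Ω
  Rs1 = Rp1 + Rp2 (series, joined only at node 0) = 11 + 7064 = 7075 Ω
  Rp3 = R5 ‖ Rs1 (parallel, both between nodes 1 and 3) = 1/(1/4700 + 1/7075) = 2824 Ω
R_th = 2.824 kΩ
I_n = V_th/R_th = -3.094/2824 = -0.001096 A, and R_n = R_th = 2.824 kΩ

Final answer: I_n = -0.001096 A, R_n = 2.824 kΩ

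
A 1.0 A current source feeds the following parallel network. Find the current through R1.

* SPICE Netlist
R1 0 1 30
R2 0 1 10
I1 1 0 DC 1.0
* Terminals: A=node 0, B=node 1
All resistors sit directly between nodes 0 and 1, so they are in parallel and share one voltage V; the full source current 1 A splits among them.
1/R_par = 1/30 + 1/10 = 0.1333 S  =>  R_par = 7.5 Ω
V = I × R_par = 1 × 7.5 = 7.5 V
I_R1 = V/R1 = 7.5/30 = 0.25 A

Final answer: 0.25 A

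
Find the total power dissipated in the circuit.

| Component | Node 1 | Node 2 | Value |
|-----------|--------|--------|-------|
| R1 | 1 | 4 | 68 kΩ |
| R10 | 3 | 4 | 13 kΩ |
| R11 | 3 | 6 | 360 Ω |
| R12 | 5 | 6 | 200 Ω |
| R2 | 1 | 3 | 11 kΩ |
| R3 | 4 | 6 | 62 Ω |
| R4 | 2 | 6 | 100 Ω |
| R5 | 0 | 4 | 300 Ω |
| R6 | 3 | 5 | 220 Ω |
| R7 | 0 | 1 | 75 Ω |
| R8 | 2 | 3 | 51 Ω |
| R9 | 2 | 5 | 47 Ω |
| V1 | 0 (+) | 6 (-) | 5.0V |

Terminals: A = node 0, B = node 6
Nodal analysis, taking node 6 as the 0 V reference.
Source V1 fixes V_0 = 5 V.
KCL at each unknown node (sum of currents leaving = 0; resistances in Ω):
  Node 1: (V_1 - V_4)/68000 + (V_1 - V_3)/11000 + (V_1 - 5)/75 = 0
  Node 2: (V_2 - 0)/100 + (V_2 - V_3)/51 + (V_2 - V_5)/47 = 0
  Node 3: (V_3 - V_1)/11000 + (V_3 - V_5)/220 + (V_3 - V_2)/51 + (V_3 - V_4)/13000 + (V_3 - 0)/360 = 0
  Node 4: (V_4 - V_1)/68000 + (V_4 - 0)/62 + (V_4 - 5)/300 + (V_4 - V_3)/13000 = 0
  Node 5: (V_5 - V_3)/220 + (V_5 - V_2)/47 + (V_5 - 0)/200 = 0
Collecting terms (coefficients in siemens):
  0.01344·V_1 - 0.00009091·V_3 - 0.00001471·V_4 = 0.06667
  0.05088·V_2 - 0.01961·V_3 - 0.02128·V_5 = 0
  0.0271·V_3 - 0.00009091·V_1 - 0.01961·V_2 - 0.00007692·V_4 - 0.004545·V_5 = 0
  0.01955·V_4 - 0.00001471·V_1 - 0.00007692·V_3 = 0.01667
  0.03082·V_5 - 0.02128·V_2 - 0.004545·V_3 = 0
Solving these 5 simultaneous equations (Gaussian elimination) gives:
  V_1 = 4.962 V, V_2 = 0.02677 V, V_3 = 0.0426 V, V_4 = 0.8562 V
  V_5 = 0.02476 V
Power in each resistor, P = (ΔV)²/R:
  P_R1 = (4.962 - 0.8562)²/68000 = 0.0002479 W
  P_R2 = (4.962 - 0.0426)²/11000 = 0.0022 W
  P_R3 = (0.8562 - 0)²/62 = 0.01182 W
  P_R4 = (0.02677 - 0)²/100 = 0.000007165 W
  P_R5 = (5 - 0.8562)²/300 = 0.05724 W
  P_R6 = (0.0426 - 0.02476)²/220 = 0.000001446 W
  P_R7 = (5 - 4.962)²/75 = 0.00001932 W
  P_R8 = (0.02677 - 0.0426)²/51 = 0.000004914 W
  P_R9 = (0.02677 - 0.02476)²/47 = 0.00000008577 W
  P_R10 = (0.0426 - 0.8562)²/13000 = 0.00005092 W
  P_R11 = (0.0426 - 0)²/360 = 0.00000504 W
  P_R12 = (0.02476 - 0)²/200 = 0.000003065 W
P_total = P_R1 + P_R2 + P_R3 + P_R4 + P_R5 + P_R6 + P_R7 + P_R8 + P_R9 + P_R10 + P_R11 + P_R12 = 0.0716 W

Final answer: 0.0716 W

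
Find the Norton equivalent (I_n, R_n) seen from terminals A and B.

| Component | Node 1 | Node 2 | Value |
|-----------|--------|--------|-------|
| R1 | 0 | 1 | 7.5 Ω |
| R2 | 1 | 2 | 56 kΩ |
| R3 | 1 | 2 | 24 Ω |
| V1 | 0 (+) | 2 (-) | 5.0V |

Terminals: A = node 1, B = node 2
Find the Thévenin equivalent first; then I_n = V_th/R_th and R_n = R_th.
Step 1 — V_th is the open-circuit voltage V_A - V_B (nothing connected across the terminals).
Nodal analysis, taking node 2 as the 0 V reference.
Source V1 fixes V_0 = 5 V.
KCL at each unknown node (sum of currents leaving = 0; resistances in Ω):
  Node 1: (V_1 - 5)/7.5 + (V_1 - 0)/56000 + (V_1 - 0)/24 = 0
Collecting terms: 0.175 × V_1 = 0.6667  =>  V_1 = 3.809 V
V_th = V_1 - V_2 = 3.809 - 0 = 3.809 V
Step 2 — R_th: zero the source — replace V1 by a short circuit (node 2 merges into node 0) — and find the resistance seen between A (node 1) and B (node 0).
Reduce the network between node 1 (A) and node 0 (B) by series/parallel combination:
  Rp1 = R1 ‖ R2 ‖ R3 (parallel, all between nodes 0 and 1) = 1/(1/7.5 + 1/56000 + 1/24) = 5.714 Ω
R_th = 5.714 Ω
I_n = V_th/R_th = 3.809/5.714 = 0.6667 A, and R_n = R_th = 5.714 Ω

Final answer: I_n = 0.6667 A, R_n = 5.714 Ω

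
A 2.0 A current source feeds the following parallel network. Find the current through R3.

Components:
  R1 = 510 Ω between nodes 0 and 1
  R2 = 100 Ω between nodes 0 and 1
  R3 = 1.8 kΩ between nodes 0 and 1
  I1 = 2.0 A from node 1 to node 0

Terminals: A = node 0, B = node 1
All resistors sit directly between nodes 0 and 1, so they are in parallel and share one voltage V; the full source current 2 A splits among them.
1/R_par = 1/510 + 1/100 + 1/1800 = 0.01252 S  =>  R_par = 79.9 Ω
V = I × R_par = 2 × 79.9 = 159.8 V
I_R3 = V/R3 = 159.8/1800 = 0.08877 A

Final answer: 0.08877 A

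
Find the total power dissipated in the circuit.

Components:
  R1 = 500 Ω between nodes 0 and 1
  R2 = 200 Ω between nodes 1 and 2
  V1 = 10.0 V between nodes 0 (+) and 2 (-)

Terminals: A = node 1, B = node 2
Nodal analysis, taking node 2 as the 0 V reference.
Source V1 fixes V_0 = 10 V.
KCL at each unknown node (sum of currents leaving = 0; resistances in Ω):
  Node 1: (V_1 - 10)/500 + (V_1 - 0)/200 = 0
Collecting terms: 0.007 × V_1 = 0.02  =>  V_1 = 2.857 V
Power in each resistor, P = (ΔV)²/R:
  P_R1 = (10 - 2.857)²/500 = 0.102 W
  P_R2 = (2.857 - 0)²/200 = 0.04082 W
P_total = P_R1 + P_R2 = 0.1429 W

Final answer: 0.1429 W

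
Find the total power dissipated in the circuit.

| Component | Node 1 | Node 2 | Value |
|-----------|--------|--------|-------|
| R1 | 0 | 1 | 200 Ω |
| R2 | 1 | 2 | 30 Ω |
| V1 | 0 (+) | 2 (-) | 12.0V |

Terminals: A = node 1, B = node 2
Nodal analysis, taking node 2 as the 0 V reference.
Source V1 fixes V_0 = 12 V.
KCL at each unknown node (sum of currents leaving = 0; resistances in Ω):
  Node 1: (V_1 - 12)/200 + (V_1 - 0)/30 = 0
Collecting terms: 0.03833 × V_1 = 0.06  =>  V_1 = 1.565 V
Power in each resistor, P = (ΔV)²/R:
  P_R1 = (12 - 1.565)²/200 = 0.5444 W
  P_R2 = (1.565 - 0)²/30 = 0.08166 W
P_total = P_R1 + P_R2 = 0.6261 W

Final answer: 0.6261 W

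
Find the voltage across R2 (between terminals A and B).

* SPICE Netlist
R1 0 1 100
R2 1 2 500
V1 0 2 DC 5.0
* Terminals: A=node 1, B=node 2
R1 and R2 are in series across V1 (node 0 → node 1 → node 2), and the output A–B is taken across R2, so this is a voltage divider.
Series current: I = V1/(R1 + R2) = 5/(100 + 500) = 5/600 = 0.008333 A
V_R2 = I × R2 = V1 × R2/(R1 + R2) = 5 × 500/600 = 4.167 V

Final answer: 4.167 V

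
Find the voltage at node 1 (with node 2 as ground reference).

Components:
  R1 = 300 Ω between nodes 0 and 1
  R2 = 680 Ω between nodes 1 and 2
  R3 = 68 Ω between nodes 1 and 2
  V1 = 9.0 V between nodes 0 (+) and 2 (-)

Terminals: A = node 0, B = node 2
Nodal analysis, taking node 2 as the 0 V reference.
Source V1 fixes V_0 = 9 V.
KCL at each unknown node (sum of currents leaving = 0; resistances in Ω):
  Node 1: (V_1 - 9)/300 + (V_1 - 0)/680 + (V_1 - 0)/68 = 0
Collecting terms: 0.01951 × V_1 = 0.03  =>  V_1 = 1.538 V
The requested potential is V_1 = 1.538 V.

Final answer: V_1 = 1.538 V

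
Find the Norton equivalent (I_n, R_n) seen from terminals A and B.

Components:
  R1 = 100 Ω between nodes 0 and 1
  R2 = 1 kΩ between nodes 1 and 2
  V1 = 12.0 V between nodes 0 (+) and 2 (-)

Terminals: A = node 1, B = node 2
Find the Thévenin equivalent first; then I_n = V_th/R_th and R_n = R_th.
Step 1 — V_th is the open-circuit voltage V_A - V_B (nothing connected across the terminals).
Nodal analysis, taking node 2 as the 0 V reference.
Source V1 fixes V_0 = 12 V.
KCL at each unknown node (sum of currents leaving = 0; resistances in Ω):
  Node 1: (V_1 - 12)/100 + (V_1 - 0)/1000 = 0
Collecting terms: 0.011 × V_1 = 0.12  =>  V_1 = 10.91 V
V_th = V_1 - V_2 = 10.91 - 0 = 10.91 V
Step 2 — R_th: zero the source — replace V1 by a short circuit (node 2 merges into node 0) — and find the resistance seen between A (node 1) and B (node 0).
Reduce the network between node 1 (A) and node 0 (B) by series/parallel combination:
  Rp1 = R1 ‖ R2 (parallel, both between nodes 0 and 1) = 1/(1/100 + 1/1000) = 90.91 Ω
R_th = 90.91 Ω
I_n = V_th/R_th = 10.91/90.91 = 0.12 A, and R_n = R_th = 90.91 Ω

Final answer: I_n = 0.12 A, R_n = 90.91 Ω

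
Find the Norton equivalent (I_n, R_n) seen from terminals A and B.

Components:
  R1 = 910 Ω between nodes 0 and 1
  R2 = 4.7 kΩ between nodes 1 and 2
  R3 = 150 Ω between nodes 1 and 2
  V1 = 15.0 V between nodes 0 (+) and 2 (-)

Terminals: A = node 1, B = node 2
Find the Thévenin equivalent first; then I_n = V_th/R_th and R_n = R_th.
Step 1 — V_th is the open-circuit voltage V_A - V_B (nothing connected across the terminals).
Nodal analysis, taking node 2 as the 0 V reference.
Source V1 fixes V_0 = 15 V.
KCL at each unknown node (sum of currents leaving = 0; resistances in Ω):
  Node 1: (V_1 - 15)/910 + (V_1 - 0)/4700 + (V_1 - 0)/150 = 0
Collecting terms: 0.007978 × V_1 = 0.01648  =>  V_1 = 2.066 V
V_th = V_1 - V_2 = 2.066 - 0 = 2.066 V
Step 2 — R_th: zero the source — replace V1 by a short circuit (node 2 merges into node 0) — and find the resistance seen between A (node 1) and B (node 0).
Reduce the network between node 1 (A) and node 0 (B) by series/parallel combination:
  Rp1 = R1 ‖ R2 ‖ R3 (parallel, all between nodes 0 and 1) = 1/(1/910 + 1/4700 + 1/150) = 125.3 Ω
R_th = 125.3 Ω
I_n = V_th/R_th = 2.066/125.3 = 0.01648 A, and R_n = R_th = 125.3 Ω

Final answer: I_n = 0.01648 A, R_n = 125.3 Ω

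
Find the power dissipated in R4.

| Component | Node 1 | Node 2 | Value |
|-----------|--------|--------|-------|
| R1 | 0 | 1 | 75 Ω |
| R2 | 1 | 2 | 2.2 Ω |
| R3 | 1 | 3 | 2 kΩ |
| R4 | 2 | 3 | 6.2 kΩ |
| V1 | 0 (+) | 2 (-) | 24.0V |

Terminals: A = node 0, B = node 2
Nodal analysis, taking node 2 as the 0 V reference.
Source V1 fixes V_0 = 24 V.
KCL at each unknown node (sum of currents leaving = 0; resistances in Ω):
  Node 1: (V_1 - 24)/75 + (V_1 - 0)/2.2 + (V_1 - V_3)/2000 = 0
  Node 3: (V_3 - V_1)/2000 + (V_3 - 0)/6200 = 0
Collecting terms (coefficients in siemens):
  0.4684·V_1 - 0.0005·V_3 = 0.32
  0.0006613·V_3 - 0.0005·V_1 = 0
Determinant D = (0.4684)(0.0006613) - (-0.0005)(-0.0005) = 0.0003095
V_1 = [(0.32)(0.0006613) - (-0.0005)(0)]/D = 0.6838 V
V_3 = [(0.4684)(0) - (0.32)(-0.0005)]/D = 0.517 V
I_R4 = (V_2 - V_3)/R4 = (0 - 0.517)/6200 = -0.00008339 A
P_R4 = I_R4² × R4 = (-0.00008339)² × 6200 = 0.00004311 W

Final answer: 4.311e-05 W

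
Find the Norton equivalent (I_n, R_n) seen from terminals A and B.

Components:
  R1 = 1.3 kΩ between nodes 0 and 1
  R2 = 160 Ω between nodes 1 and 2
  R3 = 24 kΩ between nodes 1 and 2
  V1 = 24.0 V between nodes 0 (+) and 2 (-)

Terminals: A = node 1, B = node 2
Find the Thévenin equivalent first; then I_n = V_th/R_th and R_n = R_th.
Step 1 — V_th is the open-circuit voltage V_A - V_B (nothing connected across the terminals).
Nodal analysis, taking node 2 as the 0 V reference.
Source V1 fixes V_0 = 24 V.
KCL at each unknown node (sum of currents leaving = 0; resistances in Ω):
  Node 1: (V_1 - 24)/1300 + (V_1 - 0)/160 + (V_1 - 0)/24000 = 0
Collecting terms: 0.007061 × V_1 = 0.01846  =>  V_1 = 2.615 V
V_th = V_1 - V_2 = 2.615 - 0 = 2.615 V
Step 2 — R_th: zero the source — replace V1 by a short circuit (node 2 merges into node 0) — and find the resistance seen between A (node 1) and B (node 0).
Reduce the network between node 1 (A) and node 0 (B) by series/parallel combination:
  Rp1 = R1 ‖ R2 ‖ R3 (parallel, all between nodes 0 and 1) = 1/(1/1300 + 1/160 + 1/24000) = 141.6 Ω
R_th = 141.6 Ω
I_n = V_th/R_th = 2.615/141.6 = 0.01846 A, and R_n = R_th = 141.6 Ω

Final answer: I_n = 0.01846 A, R_n = 141.6 Ω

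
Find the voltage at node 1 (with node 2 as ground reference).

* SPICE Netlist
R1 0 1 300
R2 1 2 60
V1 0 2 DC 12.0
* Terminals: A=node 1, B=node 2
Nodal analysis, taking node 2 as the 0 V reference.
Source V1 fixes V_0 = 12 V.
KCL at each unknown node (sum of currents leaving = 0; resistances in Ω):
  Node 1: (V_1 - 12)/300 + (V_1 - 0)/60 = 0
Collecting terms: 0.02 × V_1 = 0.04  =>  V_1 = 2 V
The requested potential is V_1 = 2 V.

Final answer: V_1 = 2 V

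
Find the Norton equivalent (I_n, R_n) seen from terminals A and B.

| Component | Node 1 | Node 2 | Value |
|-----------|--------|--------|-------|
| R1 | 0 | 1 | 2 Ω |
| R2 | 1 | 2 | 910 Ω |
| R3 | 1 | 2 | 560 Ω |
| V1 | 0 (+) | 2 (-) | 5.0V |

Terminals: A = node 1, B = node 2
Find the Thévenin equivalent first; then I_n = V_th/R_th and R_n = R_th.
Step 1 — V_th is the open-circuit voltage V_A - V_B (nothing connected across the terminals).
Nodal analysis, taking node 2 as the 0 V reference.
Source V1 fixes V_0 = 5 V.
KCL at each unknown node (sum of currents leaving = 0; resistances in Ω):
  Node 1: (V_1 - 5)/2 + (V_1 - 0)/910 + (V_1 - 0)/560 = 0
Collecting terms: 0.5029 × V_1 = 2.5  =>  V_1 = 4.971 V
V_th = V_1 - V_2 = 4.971 - 0 = 4.971 V
Step 2 — R_th: zero the source — replace V1 by a short circuit (node 2 merges into node 0) — and find the resistance seen between A (node 1) and B (node 0).
Reduce the network between node 1 (A) and node 0 (B) by series/parallel combination:
  Rp1 = R1 ‖ R2 ‖ R3 (parallel, all between nodes 0 and 1) = 1/(1/2 + 1/910 + 1/560) = 1.989 Ω
R_th = 1.989 Ω
I_n = V_th/R_th = 4.971/1.989 = 2.5 A, and R_n = R_th = 1.989 Ω

Final answer: I_n = 2.5 A, R_n = 1.989 Ω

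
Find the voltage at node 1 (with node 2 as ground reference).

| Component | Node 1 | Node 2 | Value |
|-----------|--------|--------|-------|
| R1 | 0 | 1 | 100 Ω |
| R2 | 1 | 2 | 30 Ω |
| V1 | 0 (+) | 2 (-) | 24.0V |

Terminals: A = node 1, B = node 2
Nodal analysis, taking node 2 as the 0 V reference.
Source V1 fixes V_0 = 24 V.
KCL at each unknown node (sum of currents leaving = 0; resistances in Ω):
  Node 1: (V_1 - 24)/100 + (V_1 - 0)/30 = 0
Collecting terms: 0.04333 × V_1 = 0.24  =>  V_1 = 5.538 V
The requested potential is V_1 = 5.538 V.

Final answer: V_1 = 5.538 V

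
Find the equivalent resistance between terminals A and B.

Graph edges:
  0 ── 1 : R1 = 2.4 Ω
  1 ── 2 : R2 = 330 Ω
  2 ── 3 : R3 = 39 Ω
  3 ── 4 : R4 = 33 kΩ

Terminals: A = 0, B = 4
Reduce the network between node 0 (A) and node 4 (B) by series/parallel combination:
  Rs1 = R1 + R2 (series, joined only at node 1) = 2.4 + 330 = 332.4 Ω
  Rs2 = R3 + Rs1 (series, joined only at node 2) = 39 + 332.4 = 371.4 Ω
  Rs3 = R4 + Rs2 (series, joined only at node 3) = 33000 + 371.4 = 33370 Ω
R_eq = 33.37 kΩ

Final answer: 33.37 kΩ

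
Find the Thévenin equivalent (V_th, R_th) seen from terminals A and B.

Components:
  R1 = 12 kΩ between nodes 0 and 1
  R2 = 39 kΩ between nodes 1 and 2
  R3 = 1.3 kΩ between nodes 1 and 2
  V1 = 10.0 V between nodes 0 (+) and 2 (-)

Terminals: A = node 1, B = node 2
Step 1 — V_th is the open-circuit voltage V_A - V_B (nothing connected across the terminals).
Nodal analysis, taking node 2 as the 0 V reference.
Source V1 fixes V_0 = 10 V.
KCL at each unknown node (sum of currents leaving = 0; resistances in Ω):
  Node 1: (V_1 - 10)/12000 + (V_1 - 0)/39000 + (V_1 - 0)/1300 = 0
Collecting terms: 0.0008782 × V_1 = 0.0008333  =>  V_1 = 0.9489 V
V_th = V_1 - V_2 = 0.9489 - 0 = 0.9489 V
Step 2 — R_th: zero the source — replace V1 by a short circuit (node 2 merges into node 0) — and find the resistance seen between A (node 1) and B (node 0).
Reduce the network between node 1 (A) and node 0 (B) by series/parallel combination:
  Rp1 = R1 ‖ R2 ‖ R3 (parallel, all between nodes 0 and 1) = 1/(1/12000 + 1/39000 + 1/1300) = 1139 Ω
R_th = 1.139 kΩ

Final answer: V_th = 0.9489 V, R_th = 1.139 kΩ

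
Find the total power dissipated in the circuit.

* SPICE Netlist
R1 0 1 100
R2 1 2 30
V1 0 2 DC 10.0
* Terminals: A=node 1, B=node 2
Nodal analysis, taking node 2 as the 0 V reference.
Source V1 fixes V_0 = 10 V.
KCL at each unknown node (sum of currents leaving = 0; resistances in Ω):
  Node 1: (V_1 - 10)/100 + (V_1 - 0)/30 = 0
Collecting terms: 0.04333 × V_1 = 0.1  =>  V_1 = 2.308 V
Power in each resistor, P = (ΔV)²/R:
  P_R1 = (10 - 2.308)²/100 = 0.5917 W
  P_R2 = (2.308 - 0)²/30 = 0.1775 W
P_total = P_R1 + P_R2 = 0.7692 W

Final answer: 0.7692 W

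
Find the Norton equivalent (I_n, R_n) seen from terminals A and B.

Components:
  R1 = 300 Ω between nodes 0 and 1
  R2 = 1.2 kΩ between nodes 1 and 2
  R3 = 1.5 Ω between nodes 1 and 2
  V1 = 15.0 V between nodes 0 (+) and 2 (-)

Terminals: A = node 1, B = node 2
Find the Thévenin equivalent first; then I_n = V_th/R_th and R_n = R_th.
Step 1 — V_th is the open-circuit voltage V_A - V_B (nothing connected across the terminals).
Nodal analysis, taking node 2 as the 0 V reference.
Source V1 fixes V_0 = 15 V.
KCL at each unknown node (sum of currents leaving = 0; resistances in Ω):
  Node 1: (V_1 - 15)/300 + (V_1 - 0)/1200 + (V_1 - 0)/1.5 = 0
Collecting terms: 0.6708 × V_1 = 0.05  =>  V_1 = 0.07453 V
V_th = V_1 - V_2 = 0.07453 - 0 = 0.07453 V
Step 2 — R_th: zero the source — replace V1 by a short circuit (node 2 merges into node 0) — and find the resistance seen between A (node 1) and B (node 0).
Reduce the network between node 1 (A) and node 0 (B) by series/parallel combination:
  Rp1 = R1 ‖ R2 ‖ R3 (parallel, all between nodes 0 and 1) = 1/(1/300 + 1/1200 + 1/1.5) = 1.491 Ω
R_th = 1.491 Ω
I_n = V_th/R_th = 0.07453/1.491 = 0.05 A, and R_n = R_th = 1.491 Ω

Final answer: I_n = 0.05 A, R_n = 1.491 Ω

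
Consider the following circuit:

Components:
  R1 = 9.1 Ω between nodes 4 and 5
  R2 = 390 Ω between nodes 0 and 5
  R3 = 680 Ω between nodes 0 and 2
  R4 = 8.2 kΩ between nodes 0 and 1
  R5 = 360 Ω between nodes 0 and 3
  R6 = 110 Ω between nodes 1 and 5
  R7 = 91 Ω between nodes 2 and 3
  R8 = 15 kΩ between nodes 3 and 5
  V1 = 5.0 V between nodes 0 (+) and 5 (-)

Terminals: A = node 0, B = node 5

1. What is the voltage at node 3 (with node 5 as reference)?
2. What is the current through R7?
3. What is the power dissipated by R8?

Nodal analysis, taking node 5 as the 0 V reference.
Source V1 fixes V_0 = 5 V.
KCL at each unknown node (sum of currents leaving = 0; resistances in Ω):
  Node 1: (V_1 - 5)/8200 + (V_1 - 0)/110 = 0
  Node 2: (V_2 - 5)/680 + (V_2 - V_3)/91 = 0
  Node 3: (V_3 - 5)/360 + (V_3 - V_2)/91 + (V_3 - 0)/15000 = 0
  Node 4: (V_4 - 0)/9.1 = 0
Collecting terms (coefficients in siemens):
  0.009213·V_1 = 0.0006098
  0.01246·V_2 - 0.01099·V_3 = 0.007353
  0.01383·V_3 - 0.01099·V_2 = 0.01389
  0.1099·V_4 = 0
Solving these 4 simultaneous equations (Gaussian elimination) gives:
  V_1 = 0.06619 V, V_2 = 4.929 V, V_3 = 4.92 V, V_4 = 0 V
Part 1:
  Read off the nodal solution: V_3 = 4.92 V
Part 2:
  I_R7 = (V_2 - V_3)/R7 = (4.929 - 4.92)/91 = 0.0001044 A
  Magnitude: I_R7 = 0.0001044 A
Part 3:
  I_R8 = (V_3 - V_5)/R8 = (4.92 - 0)/15000 = 0.000328 A
  P_R8 = I_R8² × R8 = (0.000328)² × 15000 = 0.001613 W

Final answers:
1. V_3 = 4.92 V
2. I_R7 = 0.0001044 A
3. P_R8 = 0.001613 W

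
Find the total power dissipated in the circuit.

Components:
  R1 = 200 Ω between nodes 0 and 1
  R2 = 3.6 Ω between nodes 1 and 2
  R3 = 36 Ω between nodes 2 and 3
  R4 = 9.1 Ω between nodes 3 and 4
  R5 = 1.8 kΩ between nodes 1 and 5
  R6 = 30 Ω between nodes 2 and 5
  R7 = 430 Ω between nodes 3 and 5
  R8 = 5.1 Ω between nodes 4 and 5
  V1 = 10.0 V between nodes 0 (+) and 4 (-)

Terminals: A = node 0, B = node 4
Nodal analysis, taking node 4 as the 0 V reference.
Source V1 fixes V_0 = 10 V.
KCL at each unknown node (sum of currents leaving = 0; resistances in Ω):
  Node 1: (V_1 - 10)/200 + (V_1 - V_2)/3.6 + (V_1 - V_5)/1800 = 0
  Node 2: (V_2 - V_1)/3.6 + (V_2 - V_3)/36 + (V_2 - V_5)/30 = 0
  Node 3: (V_3 - V_2)/36 + (V_3 - 0)/9.1 + (V_3 - V_5)/430 = 0
  Node 5: (V_5 - V_1)/1800 + (V_5 - V_2)/30 + (V_5 - V_3)/430 + (V_5 - 0)/5.1 = 0
Collecting terms (coefficients in siemens):
  0.2833·V_1 - 0.2778·V_2 - 0.0005556·V_5 = 0.05
  0.3389·V_2 - 0.2778·V_1 - 0.02778·V_3 - 0.03333·V_5 = 0
  0.14·V_3 - 0.02778·V_2 - 0.002326·V_5 = 0
  0.2323·V_5 - 0.0005556·V_1 - 0.03333·V_2 - 0.002326·V_3 = 0
Solving these 4 simultaneous equations (Gaussian elimination) gives:
  V_1 = 1.036 V, V_2 = 0.8761 V, V_3 = 0.176 V, V_5 = 0.13 V
Power in each resistor, P = (ΔV)²/R:
  P_R1 = (10 - 1.036)²/200 = 0.4018 W
  P_R2 = (1.036 - 0.8761)²/3.6 = 0.007071 W
  P_R3 = (0.8761 - 0.176)²/36 = 0.01362 W
  P_R4 = (0.176 - 0)²/9.1 = 0.003404 W
  P_R5 = (1.036 - 0.13)²/1800 = 0.0004557 W
  P_R6 = (0.8761 - 0.13)²/30 = 0.01856 W
  P_R7 = (0.176 - 0.13)²/430 = 0.000004929 W
  P_R8 = (0 - 0.13)²/5.1 = 0.003311 W
P_total = P_R1 + P_R2 + P_R3 + P_R4 + P_R5 + P_R6 + P_R7 + P_R8 = 0.4482 W

Final answer: 0.4482 W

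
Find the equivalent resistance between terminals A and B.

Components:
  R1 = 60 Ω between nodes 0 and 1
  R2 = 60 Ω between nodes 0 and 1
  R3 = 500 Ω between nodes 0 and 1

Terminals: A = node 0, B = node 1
Reduce the network between node 0 (A) and node 1 (B) by series/parallel combination:
  Rp1 = R1 ‖ R2 ‖ R3 (parallel, all between nodes 0 and 1) = 1/(1/60 + 1/60 + 1/500) = 28.3 Ω
R_eq = 28.3 Ω

Final answer: 28.3 Ω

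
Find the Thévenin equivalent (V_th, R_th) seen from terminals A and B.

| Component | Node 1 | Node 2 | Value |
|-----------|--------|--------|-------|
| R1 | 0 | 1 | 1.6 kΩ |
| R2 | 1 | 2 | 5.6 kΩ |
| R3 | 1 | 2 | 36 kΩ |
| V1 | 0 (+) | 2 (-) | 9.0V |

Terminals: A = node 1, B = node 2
Step 1 — V_th is the open-circuit voltage V_A - V_B (nothing connected across the terminals).
Nodal analysis, taking node 2 as the 0 V reference.
Source V1 fixes V_0 = 9 V.
KCL at each unknown node (sum of currents leaving = 0; resistances in Ω):
  Node 1: (V_1 - 9)/1600 + (V_1 - 0)/5600 + (V_1 - 0)/36000 = 0
Collecting terms: 0.0008313 × V_1 = 0.005625  =>  V_1 = 6.766 V
V_th = V_1 - V_2 = 6.766 - 0 = 6.766 V
Step 2 — R_th: zero the source — replace V1 by a short circuit (node 2 merges into node 0) — and find the resistance seen between A (node 1) and B (node 0).
Reduce the network between node 1 (A) and node 0 (B) by series/parallel combination:
  Rp1 = R1 ‖ R2 ‖ R3 (parallel, all between nodes 0 and 1) = 1/(1/1600 + 1/5600 + 1/36000) = 1203 Ω
R_th = 1.203 kΩ

Final answer: V_th = 6.766 V, R_th = 1.203 kΩ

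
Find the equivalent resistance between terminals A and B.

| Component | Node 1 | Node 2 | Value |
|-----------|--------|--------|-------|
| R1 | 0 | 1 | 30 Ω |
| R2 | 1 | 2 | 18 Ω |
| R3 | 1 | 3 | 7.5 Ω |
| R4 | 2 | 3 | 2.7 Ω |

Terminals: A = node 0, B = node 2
Reduce the network between node 0 (A) and node 2 (B) by series/parallel combination:
  Rs1 = R3 + R4 (series, joined only at node 3) = 7.5 + 2.7 = 10.2 Ω
  Rp1 = R2 ‖ Rs1 (parallel, both between nodes 1 and 2) = 1/(1/18 + 1/10.2) = 6.511 Ω
  Rs2 = R1 + Rp1 (series, joined only at node 1) = 30 + 6.511 = 36.51 Ω
R_eq = 36.51 Ω

Final answer: 36.51 Ω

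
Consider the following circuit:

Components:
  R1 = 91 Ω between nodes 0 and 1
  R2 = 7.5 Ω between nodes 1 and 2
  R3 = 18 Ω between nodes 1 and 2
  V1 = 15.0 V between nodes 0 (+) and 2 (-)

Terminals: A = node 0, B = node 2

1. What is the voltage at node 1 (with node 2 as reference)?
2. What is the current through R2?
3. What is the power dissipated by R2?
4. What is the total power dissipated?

Nodal analysis, taking node 2 as the 0 V reference.
Source V1 fixes V_0 = 15 V.
KCL at each unknown node (sum of currents leaving = 0; resistances in Ω):
  Node 1: (V_1 - 15)/91 + (V_1 - 0)/7.5 + (V_1 - 0)/18 = 0
Collecting terms: 0.1999 × V_1 = 0.1648  =>  V_1 = 0.8247 V
Part 1:
  Read off the nodal solution: V_1 = 0.8247 V
Part 2:
  I_R2 = (V_1 - V_2)/R2 = (0.8247 - 0)/7.5 = 0.11 A
  Magnitude: I_R2 = 0.11 A
Part 3:
  I_R2 = (V_1 - V_2)/R2 = (0.8247 - 0)/7.5 = 0.11 A
  P_R2 = I_R2² × R2 = (0.11)² × 7.5 = 0.09068 W
Part 4:
  Power in each resistor, P = (ΔV)²/R:
    P_R1 = (15 - 0.8247)²/91 = 2.208 W
    P_R2 = (0.8247 - 0)²/7.5 = 0.09068 W
    P_R3 = (0.8247 - 0)²/18 = 0.03778 W
  P_total = P_R1 + P_R2 + P_R3 = 2.337 W

Final answers:
1. V_1 = 0.8247 V
2. I_R2 = 0.11 A
3. P_R2 = 0.09068 W
4. P_total = 2.337 W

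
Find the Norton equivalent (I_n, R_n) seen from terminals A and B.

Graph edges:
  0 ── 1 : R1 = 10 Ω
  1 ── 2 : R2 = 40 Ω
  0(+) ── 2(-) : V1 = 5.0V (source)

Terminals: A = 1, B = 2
Find the Thévenin equivalent first; then I_n = V_th/R_th and R_n = R_th.
Step 1 — V_th is the open-circuit voltage V_A - V_B (nothing connected across the terminals).
Nodal analysis, taking node 2 as the 0 V reference.
Source V1 fixes V_0 = 5 V.
KCL at each unknown node (sum of currents leaving = 0; resistances in Ω):
  Node 1: (V_1 - 5)/10 + (V_1 - 0)/40 = 0
Collecting terms: 0.125 × V_1 = 0.5  =>  V_1 = 4 V
V_th = V_1 - V_2 = 4 - 0 = 4 V
Step 2 — R_th: zero the source — replace V1 by a short circuit (node 2 merges into node 0) — and find the resistance seen between A (node 1) and B (node 0).
Reduce the network between node 1 (A) and node 0 (B) by series/parallel combination:
  Rp1 = R1 ‖ R2 (parallel, both between nodes 0 and 1) = 1/(1/10 + 1/40) = 8 Ω
R_th = 8 Ω
I_n = V_th/R_th = 4/8 = 0.5 A, and R_n = R_th = 8 Ω

Final answer: I_n = 0.5 A, R_n = 8 Ω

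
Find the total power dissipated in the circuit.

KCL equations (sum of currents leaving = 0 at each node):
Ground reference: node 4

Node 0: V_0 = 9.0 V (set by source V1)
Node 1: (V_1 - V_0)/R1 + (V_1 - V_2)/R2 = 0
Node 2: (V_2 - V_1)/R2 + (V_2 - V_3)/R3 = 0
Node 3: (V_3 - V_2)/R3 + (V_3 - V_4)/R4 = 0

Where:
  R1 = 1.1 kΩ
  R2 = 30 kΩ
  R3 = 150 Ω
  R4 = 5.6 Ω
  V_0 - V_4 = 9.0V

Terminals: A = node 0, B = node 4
Nodal analysis, taking node 4 as the 0 V reference.
Source V1 fixes V_0 = 9 V.
KCL at each unknown node (sum of currents leaving = 0; resistances in Ω):
  Node 1: (V_1 - 9)/1100 + (V_1 - V_2)/30000 = 0
  Node 2: (V_2 - V_1)/30000 + (V_2 - V_3)/150 = 0
  Node 3: (V_3 - V_2)/150 + (V_3 - 0)/5.6 = 0
Collecting terms (coefficients in siemens):
  0.0009424·V_1 - 0.00003333·V_2 = 0.008182
  0.0067·V_2 - 0.00003333·V_1 - 0.006667·V_3 = 0
  0.1852·V_3 - 0.006667·V_2 = 0
Solving these 3 simultaneous equations (Gaussian elimination) gives:
  V_1 = 8.683 V, V_2 = 0.0448 V, V_3 = 0.001613 V
Power in each resistor, P = (ΔV)²/R:
  P_R1 = (9 - 8.683)²/1100 = 0.00009121 W
  P_R2 = (8.683 - 0.0448)²/30000 = 0.002487 W
  P_R3 = (0.0448 - 0.001613)²/150 = 0.00001244 W
  P_R4 = (0.001613 - 0)²/5.6 = 0.0000004643 W
P_total = P_R1 + P_R2 + P_R3 + P_R4 = 0.002592 W

Final answer: 0.002592 W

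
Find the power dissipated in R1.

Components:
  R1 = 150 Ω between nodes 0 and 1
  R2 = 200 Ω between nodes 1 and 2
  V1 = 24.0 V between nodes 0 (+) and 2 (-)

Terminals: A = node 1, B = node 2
Nodal analysis, taking node 2 as the 0 V reference.
Source V1 fixes V_0 = 24 V.
KCL at each unknown node (sum of currents leaving = 0; resistances in Ω):
  Node 1: (V_1 - 24)/150 + (V_1 - 0)/200 = 0
Collecting terms: 0.01167 × V_1 = 0.16  =>  V_1 = 13.71 V
I_R1 = (V_0 - V_1)/R1 = (24 - 13.71)/150 = 0.06857 A
P_R1 = I_R1² × R1 = (0.06857)² × 150 = 0.7053 W

Final answer: 0.7053 W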